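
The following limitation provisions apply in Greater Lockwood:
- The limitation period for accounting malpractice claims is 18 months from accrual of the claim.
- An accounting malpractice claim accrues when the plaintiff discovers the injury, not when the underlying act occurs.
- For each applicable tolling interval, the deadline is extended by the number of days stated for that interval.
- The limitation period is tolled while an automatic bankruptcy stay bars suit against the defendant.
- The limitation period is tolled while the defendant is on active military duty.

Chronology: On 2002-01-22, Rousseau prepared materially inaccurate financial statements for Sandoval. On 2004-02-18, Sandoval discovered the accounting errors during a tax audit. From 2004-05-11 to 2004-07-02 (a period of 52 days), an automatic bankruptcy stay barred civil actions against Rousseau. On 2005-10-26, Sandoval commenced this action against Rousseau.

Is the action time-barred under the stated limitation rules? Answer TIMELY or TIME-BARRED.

TIME-BARRED

The claim did not accrue until Sandoval discovered the injury on 2004-02-18; the 2002-01-22 act date does not start the clock under the stated rule.
Adding the 18 months base period to 2004-02-18 gives a deadline of 2005-08-18, before any tolling.
The automatic bankruptcy stay from 2004-05-11 to 2004-07-02 tolled the period for 52 days, extending the deadline to 2005-10-09.
Sandoval filed on 2005-10-26, after the 2005-10-09 deadline, so the action is time-barred.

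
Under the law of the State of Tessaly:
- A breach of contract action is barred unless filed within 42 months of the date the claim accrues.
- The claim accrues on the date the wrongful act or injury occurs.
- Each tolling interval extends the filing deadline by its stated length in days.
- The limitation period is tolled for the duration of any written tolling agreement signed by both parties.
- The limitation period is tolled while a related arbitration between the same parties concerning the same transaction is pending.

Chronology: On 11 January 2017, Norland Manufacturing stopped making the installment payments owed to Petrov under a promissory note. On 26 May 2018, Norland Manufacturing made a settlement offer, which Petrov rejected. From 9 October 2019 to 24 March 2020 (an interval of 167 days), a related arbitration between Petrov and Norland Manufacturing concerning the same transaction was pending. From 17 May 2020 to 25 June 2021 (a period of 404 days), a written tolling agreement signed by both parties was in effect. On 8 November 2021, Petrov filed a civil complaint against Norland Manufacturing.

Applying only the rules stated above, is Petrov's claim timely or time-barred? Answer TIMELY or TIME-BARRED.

TIMELY

The claim accrued on 11 January 2017, the date of the act.
42 months from 11 January 2017 is 11 July 2020.
The pending related arbitration from 9 October 2019 to 24 March 2020 tolled the period for 167 days, extending the deadline to 25 December 2020.
The period was tolled for 404 days by the written tolling agreement (17 May 2020 to 25 June 2021), pushing the deadline to 2 February 2022.
The other events in the timeline have no effect on the limitation period under the stated rules.
Filing on 8 November 2021 beat the 2 February 2022 deadline — the action is timely.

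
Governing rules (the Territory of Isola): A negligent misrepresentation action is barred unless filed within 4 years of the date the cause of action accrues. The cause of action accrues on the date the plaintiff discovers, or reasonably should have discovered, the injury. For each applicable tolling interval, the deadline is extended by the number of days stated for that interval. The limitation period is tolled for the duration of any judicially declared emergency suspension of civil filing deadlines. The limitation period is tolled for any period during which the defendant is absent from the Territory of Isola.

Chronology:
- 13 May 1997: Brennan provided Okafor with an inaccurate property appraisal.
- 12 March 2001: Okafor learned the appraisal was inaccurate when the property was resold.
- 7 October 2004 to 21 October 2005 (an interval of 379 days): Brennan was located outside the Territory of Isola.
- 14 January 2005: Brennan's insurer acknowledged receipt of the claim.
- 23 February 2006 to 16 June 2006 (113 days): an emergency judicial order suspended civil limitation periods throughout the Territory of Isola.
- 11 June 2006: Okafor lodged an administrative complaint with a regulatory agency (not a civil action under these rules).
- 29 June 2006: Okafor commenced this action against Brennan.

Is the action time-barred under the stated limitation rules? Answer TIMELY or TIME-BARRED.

TIMELY

The claim did not accrue until Okafor discovered the injury on 12 March 2001; the 13 May 1997 act date does not start the clock under the stated rule.
Adding the 4 years base period to 12 March 2001 gives a deadline of 12 March 2005, before any tolling.
The defendant's absence from the jurisdiction from 7 October 2004 to 21 October 2005 tolled the period for 379 days, extending the deadline to 26 March 2006.
The period was tolled for 113 days by the emergency suspension of filing deadlines (23 February 2006 to 16 June 2006), pushing the deadline to 17 July 2006.
Nothing else in the chronology tolls or restarts the period.
The 29 June 2006 filing precedes the 17 July 2006 deadline; the claim is timely.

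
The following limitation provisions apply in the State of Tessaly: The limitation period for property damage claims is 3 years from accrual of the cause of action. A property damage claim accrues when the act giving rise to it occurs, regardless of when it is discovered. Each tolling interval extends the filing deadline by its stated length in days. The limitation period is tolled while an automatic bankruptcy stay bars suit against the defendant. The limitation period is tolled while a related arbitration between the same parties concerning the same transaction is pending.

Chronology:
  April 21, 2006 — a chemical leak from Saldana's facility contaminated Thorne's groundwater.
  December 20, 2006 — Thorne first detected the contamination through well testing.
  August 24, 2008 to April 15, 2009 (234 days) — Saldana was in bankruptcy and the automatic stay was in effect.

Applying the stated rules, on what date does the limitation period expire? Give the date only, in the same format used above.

Accrual is governed by the date of the act, so the period began to run on April 21, 2006; the later discovery on December 20, 2006 is irrelevant under the stated rule.
The untolled deadline — 3 years after April 21, 2006 — is April 21, 2009.
Because the automatic bankruptcy stay ran from August 24, 2008 to April 15, 2009, the deadline is extended by 234 days to December 11, 2009.

December 11, 2009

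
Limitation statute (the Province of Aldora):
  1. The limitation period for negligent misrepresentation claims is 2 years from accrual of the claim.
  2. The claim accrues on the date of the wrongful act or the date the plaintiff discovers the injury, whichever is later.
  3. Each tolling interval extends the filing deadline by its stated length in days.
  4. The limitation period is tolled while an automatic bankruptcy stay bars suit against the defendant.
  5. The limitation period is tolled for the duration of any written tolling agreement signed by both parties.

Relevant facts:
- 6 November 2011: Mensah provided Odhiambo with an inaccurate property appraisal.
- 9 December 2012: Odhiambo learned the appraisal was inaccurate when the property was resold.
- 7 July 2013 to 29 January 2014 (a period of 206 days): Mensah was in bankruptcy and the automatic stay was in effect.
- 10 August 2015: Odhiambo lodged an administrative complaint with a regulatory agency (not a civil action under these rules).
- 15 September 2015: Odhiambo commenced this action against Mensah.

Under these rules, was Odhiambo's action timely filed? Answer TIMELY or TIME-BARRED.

Taking the later of the act (6 November 2011) and discovery (9 December 2012), the claim accrued on 9 December 2012.
Adding the 2 years base period to 9 December 2012 gives a deadline of 9 December 2014, before any tolling.
Because the automatic bankruptcy stay ran from 7 July 2013 to 29 January 2014, the deadline is extended by 206 days to 3 July 2015.
None of the other events listed affects the running of the period under the stated rules.
The 15 September 2015 filing falls after the 3 July 2015 deadline; the claim is time-barred.

TIME-BARRED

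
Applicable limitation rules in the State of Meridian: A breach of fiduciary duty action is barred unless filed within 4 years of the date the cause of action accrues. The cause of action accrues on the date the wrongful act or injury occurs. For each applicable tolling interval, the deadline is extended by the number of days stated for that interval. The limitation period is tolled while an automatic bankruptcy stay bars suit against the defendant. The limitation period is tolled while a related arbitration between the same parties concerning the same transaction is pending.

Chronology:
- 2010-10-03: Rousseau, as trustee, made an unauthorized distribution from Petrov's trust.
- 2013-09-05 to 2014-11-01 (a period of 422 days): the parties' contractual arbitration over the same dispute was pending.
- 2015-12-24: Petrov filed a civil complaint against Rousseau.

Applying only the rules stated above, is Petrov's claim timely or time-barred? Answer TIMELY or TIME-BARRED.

TIME-BARRED

The claim accrued on 2010-10-03, when the wrongful act occurred.
Adding the 4 years base period to 2010-10-03 gives a deadline of 2014-10-03, before any tolling.
The pending related arbitration from 2013-09-05 to 2014-11-01 tolled the period for 422 days, extending the deadline to 2015-11-29.
Petrov filed on 2015-12-24, after the 2015-11-29 deadline, so the action is time-barred.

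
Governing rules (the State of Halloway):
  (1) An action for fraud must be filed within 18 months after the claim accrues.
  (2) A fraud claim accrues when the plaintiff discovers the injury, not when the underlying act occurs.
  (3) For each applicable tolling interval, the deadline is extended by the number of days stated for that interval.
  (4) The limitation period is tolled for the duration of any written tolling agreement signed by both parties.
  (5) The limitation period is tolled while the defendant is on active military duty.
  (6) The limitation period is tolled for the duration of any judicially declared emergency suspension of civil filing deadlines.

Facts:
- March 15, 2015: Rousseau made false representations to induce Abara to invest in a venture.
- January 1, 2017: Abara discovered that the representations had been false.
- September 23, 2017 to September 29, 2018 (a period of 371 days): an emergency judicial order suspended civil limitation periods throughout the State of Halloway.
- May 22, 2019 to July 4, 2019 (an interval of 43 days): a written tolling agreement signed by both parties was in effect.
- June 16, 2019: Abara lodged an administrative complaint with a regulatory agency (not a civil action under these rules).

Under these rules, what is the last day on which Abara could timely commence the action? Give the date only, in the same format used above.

The claim did not accrue until Abara discovered the injury on January 1, 2017; the March 15, 2015 act date does not start the clock under the stated rule.
The untolled deadline — 18 months after January 1, 2017 — is July 1, 2018.
The emergency suspension of filing deadlines from September 23, 2017 to September 29, 2018 tolled the period for 371 days, extending the deadline to July 7, 2019.
The period was tolled for 43 days by the written tolling agreement (May 22, 2019 to July 4, 2019), pushing the deadline to August 19, 2019.
Nothing else in the chronology tolls or restarts the period.

August 19, 2019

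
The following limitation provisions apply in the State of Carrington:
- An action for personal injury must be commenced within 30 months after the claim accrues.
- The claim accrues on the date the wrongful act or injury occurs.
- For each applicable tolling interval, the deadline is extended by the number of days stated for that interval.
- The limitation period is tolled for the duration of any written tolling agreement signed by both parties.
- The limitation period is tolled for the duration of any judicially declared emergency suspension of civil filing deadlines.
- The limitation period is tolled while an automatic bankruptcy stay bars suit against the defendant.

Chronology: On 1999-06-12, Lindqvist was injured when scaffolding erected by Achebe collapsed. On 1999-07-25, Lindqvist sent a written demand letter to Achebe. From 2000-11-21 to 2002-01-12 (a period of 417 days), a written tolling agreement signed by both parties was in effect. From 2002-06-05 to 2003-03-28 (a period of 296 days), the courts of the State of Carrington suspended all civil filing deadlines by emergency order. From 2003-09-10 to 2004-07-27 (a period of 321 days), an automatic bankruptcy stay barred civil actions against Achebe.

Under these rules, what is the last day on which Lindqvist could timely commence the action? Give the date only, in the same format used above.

2004-10-11

The claim accrued on 1999-06-12, the date of the act.
Adding the 30 months base period to 1999-06-12 gives a deadline of 2001-12-12, before any tolling.
The period was tolled for 417 days by the written tolling agreement (2000-11-21 to 2002-01-12), pushing the deadline to 2003-02-02.
The emergency suspension of filing deadlines from 2002-06-05 to 2003-03-28 tolled the period for 296 days, extending the deadline to 2003-11-25.
Because the automatic bankruptcy stay ran from 2003-09-10 to 2004-07-27, the deadline is extended by 321 days to 2004-10-11.
The other events in the timeline have no effect on the limitation period under the stated rules.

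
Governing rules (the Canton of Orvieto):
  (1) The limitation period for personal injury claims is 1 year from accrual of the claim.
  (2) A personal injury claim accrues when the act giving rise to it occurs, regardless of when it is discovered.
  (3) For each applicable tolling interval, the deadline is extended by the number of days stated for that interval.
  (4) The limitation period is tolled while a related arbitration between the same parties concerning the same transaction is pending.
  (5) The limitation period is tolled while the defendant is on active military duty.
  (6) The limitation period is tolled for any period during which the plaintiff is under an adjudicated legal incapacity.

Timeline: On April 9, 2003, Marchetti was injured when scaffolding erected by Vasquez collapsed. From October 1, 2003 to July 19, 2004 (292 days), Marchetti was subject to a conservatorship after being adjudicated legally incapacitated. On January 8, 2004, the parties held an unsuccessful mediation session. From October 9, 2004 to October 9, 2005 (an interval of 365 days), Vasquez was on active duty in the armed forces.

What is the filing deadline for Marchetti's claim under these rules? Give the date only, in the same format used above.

The claim accrued on April 9, 2003, the date of the act.
Adding the 1 year base period to April 9, 2003 gives a deadline of April 9, 2004, before any tolling.
Because the plaintiff's legal incapacity ran from October 1, 2003 to July 19, 2004, the deadline is extended by 292 days to January 26, 2005.
The defendant's active military service from October 9, 2004 to October 9, 2005 tolled the period for 365 days, extending the deadline to January 26, 2006.
The other events in the timeline have no effect on the limitation period under the stated rules.

January 26, 2006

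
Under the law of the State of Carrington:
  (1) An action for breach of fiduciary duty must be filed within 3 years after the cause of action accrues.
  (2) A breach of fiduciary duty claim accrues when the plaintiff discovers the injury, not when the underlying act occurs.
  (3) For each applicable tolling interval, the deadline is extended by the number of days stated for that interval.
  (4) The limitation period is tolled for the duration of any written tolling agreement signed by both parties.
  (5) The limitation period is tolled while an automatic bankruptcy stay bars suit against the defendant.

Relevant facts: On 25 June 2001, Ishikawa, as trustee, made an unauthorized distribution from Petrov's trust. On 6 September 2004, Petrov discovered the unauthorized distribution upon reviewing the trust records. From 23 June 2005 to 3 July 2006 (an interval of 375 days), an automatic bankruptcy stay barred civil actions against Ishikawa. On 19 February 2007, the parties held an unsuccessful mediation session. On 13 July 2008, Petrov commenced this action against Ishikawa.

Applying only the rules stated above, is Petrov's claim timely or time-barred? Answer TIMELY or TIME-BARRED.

Under the discovery rule, the claim accrued on 6 September 2004, when Petrov discovered the injury — not on the 25 June 2001 date of the underlying act.
Adding the 3 years base period to 6 September 2004 gives a deadline of 6 September 2007, before any tolling.
The period was tolled for 375 days by the automatic bankruptcy stay (23 June 2005 to 3 July 2006), pushing the deadline to 15 September 2008.
Nothing else in the chronology tolls or restarts the period.
Petrov filed on 13 July 2008, before the 15 September 2008 deadline, so the action is timely.

TIMELY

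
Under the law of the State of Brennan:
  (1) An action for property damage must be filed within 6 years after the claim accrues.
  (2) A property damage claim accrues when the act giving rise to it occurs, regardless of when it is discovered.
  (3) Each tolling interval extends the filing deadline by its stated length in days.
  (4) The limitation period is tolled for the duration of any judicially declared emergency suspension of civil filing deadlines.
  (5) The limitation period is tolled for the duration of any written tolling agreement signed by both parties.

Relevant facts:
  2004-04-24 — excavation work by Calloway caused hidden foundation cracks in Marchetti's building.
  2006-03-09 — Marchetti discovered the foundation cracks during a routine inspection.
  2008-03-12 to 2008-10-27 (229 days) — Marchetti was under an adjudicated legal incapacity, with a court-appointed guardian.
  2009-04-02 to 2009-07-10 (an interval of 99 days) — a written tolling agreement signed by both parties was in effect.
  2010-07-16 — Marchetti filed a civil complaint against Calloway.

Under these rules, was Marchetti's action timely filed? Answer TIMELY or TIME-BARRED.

Because the rule ties accrual to occurrence, the claim accrued on 2004-04-24, not on the 2006-03-09 discovery date.
Adding the 6 years base period to 2004-04-24 gives a deadline of 2010-04-24, before any tolling.
Because the written tolling agreement ran from 2009-04-02 to 2009-07-10, the deadline is extended by 99 days to 2010-08-01.
Although the plaintiff's incapacity ran from 2008-03-12 to 2008-10-27, the stated rules do not make that a tolling event, so it is disregarded.
Filing on 2010-07-16 beat the 2010-08-01 deadline — the action is timely.

TIMELY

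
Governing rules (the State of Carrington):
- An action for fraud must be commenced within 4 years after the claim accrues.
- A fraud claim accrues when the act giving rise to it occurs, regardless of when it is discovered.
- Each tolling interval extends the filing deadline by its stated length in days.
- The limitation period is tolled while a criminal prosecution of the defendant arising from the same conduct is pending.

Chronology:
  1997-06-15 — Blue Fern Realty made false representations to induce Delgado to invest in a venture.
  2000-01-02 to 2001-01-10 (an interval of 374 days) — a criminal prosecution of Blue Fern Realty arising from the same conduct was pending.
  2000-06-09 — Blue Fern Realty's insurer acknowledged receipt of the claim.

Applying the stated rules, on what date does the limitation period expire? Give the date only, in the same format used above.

The limitation period began to run on 1997-06-15.
The untolled deadline — 4 years after 1997-06-15 — is 2001-06-15.
Because the pending criminal prosecution ran from 2000-01-02 to 2001-01-10, the deadline is extended by 374 days to 2002-06-24.
None of the other events listed affects the running of the period under the stated rules.

2002-06-24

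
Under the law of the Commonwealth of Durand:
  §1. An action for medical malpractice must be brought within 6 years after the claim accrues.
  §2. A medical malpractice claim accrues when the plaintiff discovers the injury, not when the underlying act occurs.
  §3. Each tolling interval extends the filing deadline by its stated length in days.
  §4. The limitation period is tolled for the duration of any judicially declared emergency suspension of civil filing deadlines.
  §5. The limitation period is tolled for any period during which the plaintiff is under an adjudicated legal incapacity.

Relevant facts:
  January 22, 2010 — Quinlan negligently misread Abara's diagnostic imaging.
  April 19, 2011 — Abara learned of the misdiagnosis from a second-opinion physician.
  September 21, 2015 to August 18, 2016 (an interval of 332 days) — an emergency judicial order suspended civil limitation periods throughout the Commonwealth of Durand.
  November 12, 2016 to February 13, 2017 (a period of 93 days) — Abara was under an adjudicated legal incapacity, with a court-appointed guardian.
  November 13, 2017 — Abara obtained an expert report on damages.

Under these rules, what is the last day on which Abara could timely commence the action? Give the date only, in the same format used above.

Accrual is tied to discovery, so the period began on April 19, 2011 rather than on January 22, 2010 when the act occurred.
Adding the 6 years base period to April 19, 2011 gives a deadline of April 19, 2017, before any tolling.
Because the emergency suspension of filing deadlines ran from September 21, 2015 to August 18, 2016, the deadline is extended by 332 days to March 17, 2018.
Because the plaintiff's legal incapacity ran from November 12, 2016 to February 13, 2017, the deadline is extended by 93 days to June 18, 2018.
The other events in the timeline have no effect on the limitation period under the stated rules.

June 18, 2018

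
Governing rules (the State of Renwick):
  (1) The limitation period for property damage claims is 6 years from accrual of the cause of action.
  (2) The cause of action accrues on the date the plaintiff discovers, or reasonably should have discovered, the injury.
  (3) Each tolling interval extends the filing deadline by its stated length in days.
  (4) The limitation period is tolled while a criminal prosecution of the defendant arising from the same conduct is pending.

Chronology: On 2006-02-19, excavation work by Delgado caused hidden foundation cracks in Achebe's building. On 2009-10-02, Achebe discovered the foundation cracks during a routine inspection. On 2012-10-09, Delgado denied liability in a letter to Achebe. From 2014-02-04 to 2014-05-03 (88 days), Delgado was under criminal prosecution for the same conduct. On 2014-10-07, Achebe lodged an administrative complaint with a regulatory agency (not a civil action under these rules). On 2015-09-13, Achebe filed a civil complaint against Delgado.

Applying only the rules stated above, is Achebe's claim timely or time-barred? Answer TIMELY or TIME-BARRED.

TIMELY

The claim did not accrue until Achebe discovered the injury on 2009-10-02; the 2006-02-19 act date does not start the clock under the stated rule.
6 years from 2009-10-02 is 2015-10-02.
The pending criminal prosecution from 2014-02-04 to 2014-05-03 tolled the period for 88 days, extending the deadline to 2015-12-29.
Nothing else in the chronology tolls or restarts the period.
Filing on 2015-09-13 beat the 2015-12-29 deadline — the action is timely.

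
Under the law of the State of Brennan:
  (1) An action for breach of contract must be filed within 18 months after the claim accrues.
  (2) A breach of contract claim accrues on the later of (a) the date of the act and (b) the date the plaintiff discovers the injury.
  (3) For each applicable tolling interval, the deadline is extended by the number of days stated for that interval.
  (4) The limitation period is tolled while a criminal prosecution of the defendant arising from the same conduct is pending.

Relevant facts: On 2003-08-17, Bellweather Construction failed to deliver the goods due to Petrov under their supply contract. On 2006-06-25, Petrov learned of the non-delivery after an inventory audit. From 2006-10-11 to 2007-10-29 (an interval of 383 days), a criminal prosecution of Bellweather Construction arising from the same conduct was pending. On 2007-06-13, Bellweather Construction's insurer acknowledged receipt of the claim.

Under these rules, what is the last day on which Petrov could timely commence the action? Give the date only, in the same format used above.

The claim accrued on 2006-06-25 — the later of the 2003-08-17 act and the 2006-06-25 discovery.
The untolled deadline — 18 months after 2006-06-25 — is 2007-12-25.
The period was tolled for 383 days by the pending criminal prosecution (2006-10-11 to 2007-10-29), pushing the deadline to 2009-01-11.
The other events in the timeline have no effect on the limitation period under the stated rules.

2009-01-11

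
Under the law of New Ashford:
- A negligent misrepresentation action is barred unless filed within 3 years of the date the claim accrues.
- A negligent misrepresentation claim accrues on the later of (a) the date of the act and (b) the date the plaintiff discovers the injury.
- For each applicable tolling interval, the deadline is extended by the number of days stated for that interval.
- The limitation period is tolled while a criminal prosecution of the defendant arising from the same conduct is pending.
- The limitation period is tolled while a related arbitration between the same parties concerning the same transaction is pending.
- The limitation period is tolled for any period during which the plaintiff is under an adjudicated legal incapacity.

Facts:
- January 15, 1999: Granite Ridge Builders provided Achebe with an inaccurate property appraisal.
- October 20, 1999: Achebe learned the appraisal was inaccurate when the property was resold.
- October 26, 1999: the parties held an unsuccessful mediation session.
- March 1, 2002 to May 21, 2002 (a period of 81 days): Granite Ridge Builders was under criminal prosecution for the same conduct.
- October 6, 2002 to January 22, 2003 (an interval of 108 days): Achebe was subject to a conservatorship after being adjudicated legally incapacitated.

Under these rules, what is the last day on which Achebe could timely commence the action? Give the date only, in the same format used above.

Taking the later of the act (January 15, 1999) and discovery (October 20, 1999), the claim accrued on October 20, 1999.
Adding the 3 years base period to October 20, 1999 gives a deadline of October 20, 2002, before any tolling.
The pending criminal prosecution from March 1, 2002 to May 21, 2002 tolled the period for 81 days, extending the deadline to January 9, 2003.
Because the plaintiff's legal incapacity ran from October 6, 2002 to January 22, 2003, the deadline is extended by 108 days to April 27, 2003.
Nothing else in the chronology tolls or restarts the period.

April 27, 2003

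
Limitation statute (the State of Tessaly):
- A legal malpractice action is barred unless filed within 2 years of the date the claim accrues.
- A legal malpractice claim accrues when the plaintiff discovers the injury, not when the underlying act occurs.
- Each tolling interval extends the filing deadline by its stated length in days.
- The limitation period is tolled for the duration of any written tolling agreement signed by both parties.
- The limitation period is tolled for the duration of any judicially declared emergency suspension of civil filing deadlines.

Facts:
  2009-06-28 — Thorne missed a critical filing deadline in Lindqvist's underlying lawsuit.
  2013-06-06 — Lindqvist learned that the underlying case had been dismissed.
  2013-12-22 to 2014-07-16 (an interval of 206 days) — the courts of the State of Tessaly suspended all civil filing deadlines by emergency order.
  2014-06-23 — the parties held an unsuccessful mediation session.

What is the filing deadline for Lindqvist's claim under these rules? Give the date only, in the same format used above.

Under the discovery rule, the claim accrued on 2013-06-06, when Lindqvist discovered the injury — not on the 2009-06-28 date of the underlying act.
Adding the 2 years base period to 2013-06-06 gives a deadline of 2015-06-06, before any tolling.
Because the emergency suspension of filing deadlines ran from 2013-12-22 to 2014-07-16, the deadline is extended by 206 days to 2015-12-29.
None of the other events listed affects the running of the period under the stated rules.

2015-12-29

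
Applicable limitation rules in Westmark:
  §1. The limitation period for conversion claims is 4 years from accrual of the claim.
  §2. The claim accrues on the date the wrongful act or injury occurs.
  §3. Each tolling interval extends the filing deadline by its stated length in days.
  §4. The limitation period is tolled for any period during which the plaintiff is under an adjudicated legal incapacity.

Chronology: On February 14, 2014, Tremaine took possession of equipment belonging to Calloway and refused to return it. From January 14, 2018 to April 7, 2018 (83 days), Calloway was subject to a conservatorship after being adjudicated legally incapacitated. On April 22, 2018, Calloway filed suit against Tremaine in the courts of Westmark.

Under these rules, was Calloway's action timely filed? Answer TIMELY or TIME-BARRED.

TIMELY

The claim accrued on February 14, 2014, the date of the act.
The untolled deadline — 4 years after February 14, 2014 — is February 14, 2018.
The period was tolled for 83 days by the plaintiff's legal incapacity (January 14, 2018 to April 7, 2018), pushing the deadline to May 8, 2018.
Calloway filed on April 22, 2018, before the May 8, 2018 deadline, so the action is timely.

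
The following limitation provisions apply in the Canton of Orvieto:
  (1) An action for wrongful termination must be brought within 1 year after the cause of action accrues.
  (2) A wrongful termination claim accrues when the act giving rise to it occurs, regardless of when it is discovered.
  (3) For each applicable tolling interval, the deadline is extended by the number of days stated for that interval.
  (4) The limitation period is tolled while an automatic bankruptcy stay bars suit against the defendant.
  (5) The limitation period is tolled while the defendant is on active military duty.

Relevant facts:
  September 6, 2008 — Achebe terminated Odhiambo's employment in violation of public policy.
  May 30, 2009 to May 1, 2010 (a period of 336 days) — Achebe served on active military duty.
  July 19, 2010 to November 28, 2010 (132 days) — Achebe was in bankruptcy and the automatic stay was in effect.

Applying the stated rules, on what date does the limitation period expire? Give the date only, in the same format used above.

December 18, 2010

The limitation period began to run on September 6, 2008.
1 year from September 6, 2008 is September 6, 2009.
The defendant's active military service from May 30, 2009 to May 1, 2010 tolled the period for 336 days, extending the deadline to August 8, 2010.
The period was tolled for 132 days by the automatic bankruptcy stay (July 19, 2010 to November 28, 2010), pushing the deadline to December 18, 2010.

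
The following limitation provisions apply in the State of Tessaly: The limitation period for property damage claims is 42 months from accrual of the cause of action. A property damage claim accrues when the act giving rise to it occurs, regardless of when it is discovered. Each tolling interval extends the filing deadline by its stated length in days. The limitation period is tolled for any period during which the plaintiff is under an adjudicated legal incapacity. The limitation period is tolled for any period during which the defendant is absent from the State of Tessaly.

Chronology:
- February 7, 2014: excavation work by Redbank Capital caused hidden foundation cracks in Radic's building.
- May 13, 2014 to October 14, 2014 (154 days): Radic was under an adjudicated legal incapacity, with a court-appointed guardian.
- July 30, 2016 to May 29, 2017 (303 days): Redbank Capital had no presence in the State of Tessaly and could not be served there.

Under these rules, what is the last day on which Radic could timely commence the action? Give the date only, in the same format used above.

The cause of action accrued on February 7, 2014, the date of the act.
The untolled deadline — 42 months after February 7, 2014 — is August 7, 2017.
The plaintiff's legal incapacity from May 13, 2014 to October 14, 2014 tolled the period for 154 days, extending the deadline to January 8, 2018.
The defendant's absence from the jurisdiction from July 30, 2016 to May 29, 2017 tolled the period for 303 days, extending the deadline to November 7, 2018.

November 7, 2018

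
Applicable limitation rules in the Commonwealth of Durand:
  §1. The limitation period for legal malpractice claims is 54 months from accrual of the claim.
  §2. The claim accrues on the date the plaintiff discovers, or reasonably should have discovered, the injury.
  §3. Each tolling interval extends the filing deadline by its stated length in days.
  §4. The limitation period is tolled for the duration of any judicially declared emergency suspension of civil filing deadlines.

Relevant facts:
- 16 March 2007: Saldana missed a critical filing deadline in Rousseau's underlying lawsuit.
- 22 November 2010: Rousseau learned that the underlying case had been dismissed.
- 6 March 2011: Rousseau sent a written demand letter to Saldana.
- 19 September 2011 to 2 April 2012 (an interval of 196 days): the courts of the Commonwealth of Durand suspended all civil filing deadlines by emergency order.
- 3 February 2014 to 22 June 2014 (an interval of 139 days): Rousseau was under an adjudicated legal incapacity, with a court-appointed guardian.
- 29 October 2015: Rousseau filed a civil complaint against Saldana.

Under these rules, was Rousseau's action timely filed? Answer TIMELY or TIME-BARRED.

Under the discovery rule, the claim accrued on 22 November 2010, when Rousseau discovered the injury — not on the 16 March 2007 date of the underlying act.
54 months from 22 November 2010 is 22 May 2015.
The emergency suspension of filing deadlines from 19 September 2011 to 2 April 2012 tolled the period for 196 days, extending the deadline to 4 December 2015.
No stated provision tolls the period for the plaintiff's incapacity, so the interval from 3 February 2014 to 22 June 2014 has no effect on the deadline.
None of the other events listed affects the running of the period under the stated rules.
The 29 October 2015 filing precedes the 4 December 2015 deadline; the claim is timely.

TIMELY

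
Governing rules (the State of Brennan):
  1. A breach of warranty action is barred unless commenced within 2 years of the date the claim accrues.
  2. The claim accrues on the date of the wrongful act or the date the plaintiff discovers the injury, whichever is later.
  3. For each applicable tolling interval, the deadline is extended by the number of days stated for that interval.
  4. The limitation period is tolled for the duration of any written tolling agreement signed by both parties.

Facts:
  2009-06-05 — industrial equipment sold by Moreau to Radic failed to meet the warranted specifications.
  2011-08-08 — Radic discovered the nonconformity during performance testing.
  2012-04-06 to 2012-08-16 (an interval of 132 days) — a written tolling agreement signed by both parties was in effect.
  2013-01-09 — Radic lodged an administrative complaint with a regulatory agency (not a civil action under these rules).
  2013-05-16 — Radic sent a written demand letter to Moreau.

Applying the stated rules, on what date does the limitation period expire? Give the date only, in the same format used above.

Because discovery on 2011-08-08 post-dates the 2009-06-05 act, accrual under the later-of rule falls on 2011-08-08.
Adding the 2 years base period to 2011-08-08 gives a deadline of 2013-08-08, before any tolling.
The written tolling agreement from 2012-04-06 to 2012-08-16 tolled the period for 132 days, extending the deadline to 2013-12-18.
Nothing else in the chronology tolls or restarts the period.

2013-12-18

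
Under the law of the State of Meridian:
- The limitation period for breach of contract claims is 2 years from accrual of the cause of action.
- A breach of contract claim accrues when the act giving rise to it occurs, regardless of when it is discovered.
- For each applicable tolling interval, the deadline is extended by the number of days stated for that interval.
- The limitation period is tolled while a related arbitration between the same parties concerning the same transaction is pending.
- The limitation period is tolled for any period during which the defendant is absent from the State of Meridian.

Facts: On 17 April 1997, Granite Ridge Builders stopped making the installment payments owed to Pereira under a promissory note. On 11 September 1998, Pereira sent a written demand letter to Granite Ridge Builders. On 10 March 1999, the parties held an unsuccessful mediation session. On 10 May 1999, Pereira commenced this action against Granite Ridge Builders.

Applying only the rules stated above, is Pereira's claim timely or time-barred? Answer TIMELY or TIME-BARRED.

TIME-BARRED

The limitation period began to run on 17 April 1997.
Adding the 2 years base period to 17 April 1997 gives a deadline of 17 April 1999, before any tolling.
The other events in the timeline have no effect on the limitation period under the stated rules.
Filing on 10 May 1999 missed the 17 April 1999 deadline — the action is time-barred.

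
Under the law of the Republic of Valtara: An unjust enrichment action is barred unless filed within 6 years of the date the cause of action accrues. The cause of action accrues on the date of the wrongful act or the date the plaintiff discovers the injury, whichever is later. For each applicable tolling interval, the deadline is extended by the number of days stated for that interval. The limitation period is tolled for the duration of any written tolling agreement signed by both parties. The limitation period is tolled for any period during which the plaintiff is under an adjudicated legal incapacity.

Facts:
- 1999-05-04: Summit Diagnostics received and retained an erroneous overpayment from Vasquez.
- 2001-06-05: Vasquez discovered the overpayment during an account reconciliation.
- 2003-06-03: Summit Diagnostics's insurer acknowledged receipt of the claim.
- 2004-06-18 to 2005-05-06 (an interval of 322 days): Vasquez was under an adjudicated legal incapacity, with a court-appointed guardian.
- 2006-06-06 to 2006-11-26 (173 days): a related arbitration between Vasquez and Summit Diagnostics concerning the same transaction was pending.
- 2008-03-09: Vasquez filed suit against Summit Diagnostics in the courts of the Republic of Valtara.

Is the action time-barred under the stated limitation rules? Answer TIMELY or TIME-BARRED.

TIMELY

Because discovery on 2001-06-05 post-dates the 1999-05-04 act, accrual under the later-of rule falls on 2001-06-05.
6 years from 2001-06-05 is 2007-06-05.
The period was tolled for 322 days by the plaintiff's legal incapacity (2004-06-18 to 2005-05-06), pushing the deadline to 2008-04-22.
The pending related arbitration from 2006-06-06 to 2006-11-26 does not toll the period, because no stated rule makes a pending arbitration a tolling event.
The other events in the timeline have no effect on the limitation period under the stated rules.
The 2008-03-09 filing precedes the 2008-04-22 deadline; the claim is timely.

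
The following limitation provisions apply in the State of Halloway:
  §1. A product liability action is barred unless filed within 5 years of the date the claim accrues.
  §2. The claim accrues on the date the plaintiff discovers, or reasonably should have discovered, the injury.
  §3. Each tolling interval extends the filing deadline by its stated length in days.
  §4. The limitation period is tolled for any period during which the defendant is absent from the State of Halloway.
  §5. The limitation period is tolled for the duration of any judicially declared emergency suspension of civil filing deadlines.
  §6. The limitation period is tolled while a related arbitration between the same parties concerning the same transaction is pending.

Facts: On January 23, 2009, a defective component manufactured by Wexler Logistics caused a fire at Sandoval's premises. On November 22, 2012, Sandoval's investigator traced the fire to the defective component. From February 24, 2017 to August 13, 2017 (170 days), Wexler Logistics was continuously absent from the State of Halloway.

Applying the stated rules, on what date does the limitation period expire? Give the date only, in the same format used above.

May 11, 2018

The claim did not accrue until Sandoval discovered the injury on November 22, 2012; the January 23, 2009 act date does not start the clock under the stated rule.
5 years from November 22, 2012 is November 22, 2017.
Because the defendant's absence from the jurisdiction ran from February 24, 2017 to August 13, 2017, the deadline is extended by 170 days to May 11, 2018.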